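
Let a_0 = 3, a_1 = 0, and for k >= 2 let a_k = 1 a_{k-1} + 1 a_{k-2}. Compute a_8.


Iterating the recurrence forward:
a_0 = 3
a_1 = 0
a_2 = 1*0 + 1*3 = 3
a_3 = 1*3 + 1*0 = 3
a_4 = 1*3 + 1*3 = 6
a_5 = 1*6 + 1*3 = 9
a_6 = 1*9 + 1*6 = 15
a_7 = 1*15 + 1*9 = 24
a_8 = 1*24 + 1*15 = 39
So a_8 = 39.

39


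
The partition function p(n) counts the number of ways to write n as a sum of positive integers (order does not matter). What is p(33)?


Using the generating function prod_{k>=1} 1/(1-x^k), we compute p(33).
By dynamic programming over parts 1 through 33:
p(33) = 10143

10143


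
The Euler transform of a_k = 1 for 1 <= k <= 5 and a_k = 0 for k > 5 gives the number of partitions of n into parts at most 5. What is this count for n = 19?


Partitions of 19 into parts at most 5:
Using generating function (1-x)^(-1)(1-x^2)^(-1)...(1-x^5)^(-1),
the coefficient of x^19 = 164

164


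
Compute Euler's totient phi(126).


phi(n) counts integers in [1, n] coprime to n. Using the multiplicative formula phi(n) = n * prod_{p | n} (1 - 1/p):
126 = 2 * 3^2 * 7, so
phi(126) = 126 * (1 - 1/2) * (1 - 1/3) * (1 - 1/7) = 36.

36


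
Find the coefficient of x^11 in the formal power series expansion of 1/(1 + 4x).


Write 1/(1 + c x) = 1/(1 - (-c) x) and apply the geometric-series identity
1/(1 - y) = sum_{k>=0} y^k to get 1/(1 + c x) = sum_{k>=0} (-c)^k x^k.
So the coefficient of x^k is (-c)^k = (-1)^k * c^k.
Here c = 4 and k = 11:
(-4)^11 = -1 * 4194304 = -4194304

-4194304


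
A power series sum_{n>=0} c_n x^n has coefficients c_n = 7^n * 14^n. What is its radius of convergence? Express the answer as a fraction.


By the root test (Cauchy-Hadamard), the radius is R = 1 / limsup_n |c_n|^(1/n).
Here |c_n|^(1/n) = (7^n * 14^n)^(1/n) = 7 * 14 = 98 for all n.
So R = 1/98 = 1/98.

1/98


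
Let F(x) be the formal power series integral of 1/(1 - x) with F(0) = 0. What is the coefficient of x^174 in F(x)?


1/(1 - x) = sum_{k>=0} x^k. Integrating termwise and using F(0) = 0 gives
F(x) = sum_{k>=0} x^(k+1) / (k+1) = sum_{m>=1} x^m / m = -ln(1 - x).
So the coefficient of x^174 is 1/174 = 1/174.

1/174


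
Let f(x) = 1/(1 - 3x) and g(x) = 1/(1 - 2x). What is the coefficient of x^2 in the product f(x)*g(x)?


The coefficient of x^n in f*g is the Cauchy product: sum_{k=0}^{n} a^k * b^(n-k).
With a=3, b=2, n=2:
sum_{k=0}^{2} 3^k * 2^(2-k)
= 19

19


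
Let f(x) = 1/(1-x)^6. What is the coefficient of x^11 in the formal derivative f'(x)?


Differentiate: d/dx [ 1/(1-x)^r ] = r / (1-x)^(r+1).
Here r = 6, so f'(x) = 6 / (1-x)^7.
The expansion of 1/(1-x)^(r+1) has coefficient of x^n equal to C(n+r, r).
So the coefficient of x^11 in f'(x) is
6 * C(17, 6) = 6 * 12376 = 74256

74256


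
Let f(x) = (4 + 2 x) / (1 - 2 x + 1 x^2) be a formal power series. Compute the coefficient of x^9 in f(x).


Write f(x) = sum_{k>=0} a_k x^k. Multiplying both sides by 1 - 2 x + 1 x^2 gives
(1 - 2 x + 1 x^2) sum_{k>=0} a_k x^k = 4 + 2 x.
Matching coefficients:
 x^0: a_0 = 4
 x^1: a_1 - 2 a_0 = 2  =>  a_1 = 2*4 + 2 = 10
 x^k (k >= 2): a_k = 2 a_{k-1} - 1 a_{k-2}.
Iterating: a_2 = 16, a_3 = 22, a_4 = 28, a_5 = 34, a_6 = 40, a_7 = 46, a_8 = 52, a_9 = 58.
So the coefficient of x^9 is 58.

58


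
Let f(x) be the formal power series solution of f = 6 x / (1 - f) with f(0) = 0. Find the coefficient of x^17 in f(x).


Apply Lagrange inversion: f = 6 x * phi(f) with phi(t) = 1/(1 - t), so
[x^n] f = 6^n * (1/n) [t^(n-1)] phi(t)^n = 6^n * (1/n) [t^(n-1)] (1 - t)^(-n) = 6^n * (1/n) C(2n - 2, n - 1) = 6^n * C_{n-1}.
For n = 17: C_16 = C(32, 16) / 17 = 601080390/17 = 35357670.
With the 6^17 = 16926659444736 factor, the coefficient is 16926659444736 * 35357670 = 598487238849358725120.

598487238849358725120


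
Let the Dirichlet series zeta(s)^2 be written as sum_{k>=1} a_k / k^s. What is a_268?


The Dirichlet convolution of the constant function 1 with itself gives (1 * 1)(k) = sum_{d | k} 1 = d(k), the number of positive divisors of k.
Since zeta(s) = sum_{k>=1} 1/k^s, we have zeta(s)^2 = sum_{k>=1} d(k)/k^s, so a_k = d(k).
For k = 268: the divisors are 1, 2, 4, 67, 134, 268.
Count = 6.

6


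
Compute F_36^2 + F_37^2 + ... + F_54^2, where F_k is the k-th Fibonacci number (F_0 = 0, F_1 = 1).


There is a standard identity sum_{k=0}^{N} F_k^2 = F_N * F_{N+1} (proved inductively from the telescoping relation F_k^2 = F_k F_{k+1} - F_{k-1} F_k). Then
sum_{k=36}^{54} F_k^2 = F_54 F_55 - F_35 F_36.
Computing: F_54 = 86267571272, F_55 = 139583862445, F_35 = 9227465, F_36 = 14930352.
Sum = 86267571272 * 139583862445 - 9227465 * 14930352 = 12041560664125781162360.

12041560664125781162360


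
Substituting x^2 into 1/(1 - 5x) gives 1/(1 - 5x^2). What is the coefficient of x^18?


The coefficient of x^(2m) in 1/(1 - 5x^2) is 5^m.
With n = 18 = 2*9, the coefficient is 5^9 = 1953125.

1953125


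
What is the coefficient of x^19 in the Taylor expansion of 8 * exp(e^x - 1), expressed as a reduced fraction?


exp(e^x - 1) = sum_{k>=0} Bell_k x^k / k!, where Bell_k is the k-th Bell number.
So the coefficient of x^19 is 8 * Bell_19 / 19!.
Computing: Bell_19 = 5832742205057 and 19! = 121645100408832000, giving
8 * 5832742205057/121645100408832000 = 5832742205057/15205637551104000.

5832742205057/15205637551104000


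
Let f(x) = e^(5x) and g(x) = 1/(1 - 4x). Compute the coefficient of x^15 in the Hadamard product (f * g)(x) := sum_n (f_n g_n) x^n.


Expanding: f_k = 5^k/k! (from e^(5x)) and g_k = 4^k (from 1/(1 - 4x)). So the Hadamard coefficient (f * g)_k = 5^k 4^k / k! = (20)^k / k!.
For k = 15: 20^15/15! = 32768000000000000000/1307674368000 = 128000000000000/5108103.

128000000000000/5108103


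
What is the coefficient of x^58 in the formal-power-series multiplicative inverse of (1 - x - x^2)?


Let the inverse be f(x) = sum_{k>=0} a_k x^k. From f(x) * (1 - x - x^2) = 1 and matching coefficients:
 x^0: a_0 = 1.
 x^1: a_1 - a_0 = 0, so a_1 = 1.
 x^k (k >= 2): a_k - a_{k-1} - a_{k-2} = 0, i.e. a_k = a_{k-1} + a_{k-2}.
This is the Fibonacci-type recurrence shifted so that a_0 = a_1 = 1.
Iterating: a_0=1, a_1=1, a_2=2, a_3=3, a_4=5, a_5=8, a_6=13, a_7=21, a_8=34, a_9=55, ...
a_58 = 956722026041.

956722026041


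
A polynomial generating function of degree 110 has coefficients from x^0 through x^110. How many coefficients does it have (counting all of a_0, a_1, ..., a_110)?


A polynomial of degree 110 takes the form a_0 + a_1 x + ... + a_110 x^110.
The number of coefficients is 110 + 1 = 111.

111


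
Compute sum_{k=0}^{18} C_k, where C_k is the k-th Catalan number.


C_0 through C_18: 1, 1, 2, 5, 14, 42, 132, 429, 1430, 4862, 16796, 58786, 208012, 742900, 2674440, 9694845, 35357670, 129644790, 477638700
Sum = 1 + 1 + 2 + 5 + 14 + 42 + 132 + 429 + 1430 + 4862 + 16796 + 58786 + 208012 + 742900 + 2674440 + 9694845 + 35357670 + 129644790 + 477638700
= 656043857

656043857


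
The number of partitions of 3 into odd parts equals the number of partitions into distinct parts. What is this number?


Computing partitions of 3 into odd parts (1, 3, 5, ...):
Using the generating function prod_{k>=0} 1/(1-x^(2k+1)),
the count is 2

2


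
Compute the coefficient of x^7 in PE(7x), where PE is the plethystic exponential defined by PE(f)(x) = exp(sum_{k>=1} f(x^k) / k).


With f(x) = 7x, the exponent is sum_{k>=1} 7 x^k / k = 7 * (-ln(1 - x)). Exponentiating:
PE(7x) = exp(-7 ln(1 - x)) = 1/(1 - x)^7.
By the negative binomial expansion, [x^n] 1/(1 - x)^7 = C(n + 6, 6).
For n = 7: C(13, 6) = 1716.

1716


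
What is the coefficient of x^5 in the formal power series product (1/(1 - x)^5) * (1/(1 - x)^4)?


Combine the factors: (1/(1 - x)^5) * (1/(1 - x)^4) = 1/(1 - x)^9.
Then use 1/(1 - x)^r = sum_{k>=0} C(k + r - 1, r - 1) x^k with r = 9 and k = 5:
C(13, 8) = 1287.

1287


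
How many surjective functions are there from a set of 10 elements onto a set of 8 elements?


By inclusion-exclusion on which target elements are missed, the number of surjections from an n-set onto a k-set is
surj(n, k) = sum_{j=0}^{k} (-1)^j C(k, j) (k - j)^n.
Equivalently surj(n, k) = k! * S(n, k), where S(n, k) is the Stirling number of the second kind.
For n = 10, k = 8:
S(10, 8) = 750, so
surj = 8! * 750 = 40320 * 750 = 30240000.

30240000


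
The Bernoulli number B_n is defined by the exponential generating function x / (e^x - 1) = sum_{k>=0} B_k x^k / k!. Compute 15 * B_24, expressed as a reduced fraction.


Bernoulli numbers can also be computed recursively via B_0 = 1 and sum_{j=0}^{m} C(m+1, j) B_j = 0 for m >= 1. Odd-index Bernoulli numbers vanish for k >= 3.
Computing B_24 = -236364091/2730, so 15 * B_24 = 15 * -236364091/2730 = -236364091/182.

-236364091/182


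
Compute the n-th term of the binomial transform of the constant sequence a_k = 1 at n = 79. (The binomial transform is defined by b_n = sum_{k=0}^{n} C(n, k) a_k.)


With a_k = 1 for all k, b_n = sum_{k=0}^{n} C(n, k) = 2^n by the binomial theorem.
For n = 79: 2^79 = 604462909807314587353088.

604462909807314587353088


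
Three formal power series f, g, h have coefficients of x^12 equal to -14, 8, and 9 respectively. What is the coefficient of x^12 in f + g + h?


Series addition is componentwise:
-14 + 8 + 9
= 3

3


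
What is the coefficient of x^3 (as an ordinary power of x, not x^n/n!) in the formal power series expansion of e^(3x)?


The exponential series is e^y = sum_{k>=0} y^k / k!. Substituting y = 3x gives
e^(3x) = sum_{k>=0} 3^k x^k / k!.
So the coefficient of x^n is a^n/n! with a = 3, n = 3:
3^3 / 3! = 27/6 = 9/2

9/2


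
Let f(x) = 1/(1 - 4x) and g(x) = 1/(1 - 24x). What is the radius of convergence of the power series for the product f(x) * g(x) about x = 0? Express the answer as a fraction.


The radius of 1/(1 - 4x) is 1/4 (nearest singularity at x = 1/4), and the radius of 1/(1 - 24x) is 1/24.
The product f(x)*g(x) = 1/((1 - 4x)(1 - 24x)) has singularities at both 1/4 and 1/24, so its radius of convergence is the distance to the nearest one:
min(1/4, 1/24) = 1/24.

1/24


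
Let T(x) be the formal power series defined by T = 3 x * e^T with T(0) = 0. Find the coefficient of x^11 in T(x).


Apply the Lagrange inversion formula: if T = 3 x * phi(T) with phi(t) = e^t, then
[x^n] T = 3^n * (1/n) [t^(n-1)] phi(t)^n = 3^n * (1/n) [t^(n-1)] e^(n t) = 3^n * (1/n) * n^(n-1) / (n-1)! = 3^n * n^(n-1) / n!.
When c = 1 this is the Cayley count of rooted labeled trees on n vertices, divided by n!.
For n = 11: 3^11 * 11^10 / 11! = 177147 * 25937424601/39916800 = 5156831600217/44800.

5156831600217/44800


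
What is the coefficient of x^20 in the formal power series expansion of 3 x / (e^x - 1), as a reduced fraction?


The exponential generating function for Bernoulli numbers is
x / (e^x - 1) = sum_{k>=0} B_k x^k / k!.
So the coefficient of x^20 in 3 x / (e^x - 1) is 3 B_20 / 20!.
Computing: B_20 = -174611/330, 20! = 2432902008176640000, giving
3 * -174611/330 / 2432902008176640000 = -174611/267619220899430400000.

-174611/267619220899430400000


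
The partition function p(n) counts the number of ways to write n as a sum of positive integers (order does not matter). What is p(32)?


Using the generating function prod_{k>=1} 1/(1-x^k), we compute p(32).
By dynamic programming over parts 1 through 32:
p(32) = 8349

8349


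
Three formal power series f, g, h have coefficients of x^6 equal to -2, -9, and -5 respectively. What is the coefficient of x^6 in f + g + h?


Series addition is componentwise:
-2 + -9 + -5
= -16

-16


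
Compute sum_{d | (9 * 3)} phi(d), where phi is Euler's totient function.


First, 9 * 3 = 27. One classical identity is sum_{d | n} phi(d) = n (each k in [1, n] has a unique gcd with n, and among the k's with gcd(k, n) = n/d there are phi(d) of them). So the sum equals 27. We also verify directly:
Divisors of 27: 1, 3, 9, 27.
phi values: 1, 2, 6, 18.
Sum = 27.

27


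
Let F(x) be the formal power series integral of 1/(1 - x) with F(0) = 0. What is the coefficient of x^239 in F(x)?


1/(1 - x) = sum_{k>=0} x^k. Integrating termwise and using F(0) = 0 gives
F(x) = sum_{k>=0} x^(k+1) / (k+1) = sum_{m>=1} x^m / m = -ln(1 - x).
So the coefficient of x^239 is 1/239 = 1/239.

1/239


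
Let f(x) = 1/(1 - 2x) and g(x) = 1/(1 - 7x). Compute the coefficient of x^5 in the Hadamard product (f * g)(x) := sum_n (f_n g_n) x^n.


f has coefficients f_k = 2^k and g has coefficients g_k = 7^k, so the Hadamard product has coefficient (f*g)_k = 2^k * 7^k = 14^k.
For k = 5: 14^5 = 537824.

537824


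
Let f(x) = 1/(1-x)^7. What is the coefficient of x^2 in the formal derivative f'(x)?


Differentiate: d/dx [ 1/(1-x)^r ] = r / (1-x)^(r+1).
Here r = 7, so f'(x) = 7 / (1-x)^8.
The expansion of 1/(1-x)^(r+1) has coefficient of x^n equal to C(n+r, r).
So the coefficient of x^2 in f'(x) is
7 * C(9, 7) = 7 * 36 = 252

252


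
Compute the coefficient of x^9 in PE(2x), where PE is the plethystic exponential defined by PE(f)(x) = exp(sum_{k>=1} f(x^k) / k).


With f(x) = 2x, the exponent is sum_{k>=1} 2 x^k / k = 2 * (-ln(1 - x)). Exponentiating:
PE(2x) = exp(-2 ln(1 - x)) = 1/(1 - x)^2.
By the negative binomial expansion, [x^n] 1/(1 - x)^2 = C(n + 1, 1).
For n = 9: C(10, 1) = 10.

10


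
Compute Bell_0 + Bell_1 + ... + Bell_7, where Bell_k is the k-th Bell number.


Recall Bell_k counts set partitions of a k-set (with Bell_0 = 1 by convention).
Bell_0 through Bell_7: 1, 1, 2, 5, 15, 52, 203, 877
Sum = 1 + 1 + 2 + 5 + 15 + 52 + 203 + 877 = 1156.

1156


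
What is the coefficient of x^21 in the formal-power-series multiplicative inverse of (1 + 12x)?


The inverse is 1/(1 + 12x). Apply the geometric identity 1/(1 - y) = sum_{k>=0} y^k with y = -12x:
1/(1 + 12x) = sum_{k>=0} (-12)^k x^k.
So the coefficient of x^21 is (-12)^21 = -46005119909369701466112.

-46005119909369701466112


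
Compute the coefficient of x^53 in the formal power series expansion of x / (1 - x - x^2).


Let f(x) = sum_{k>=0} a_k x^k. Multiplying f(x) * (1 - x - x^2) = x and matching coefficients gives a_0 = 0, a_1 = 1, and a_k = a_{k-1} + a_{k-2} for k >= 2. These are the Fibonacci numbers F_k.
Iterating from F_0 = 0, F_1 = 1:
F_0=0, F_1=1, F_2=1, F_3=2, F_4=3, F_5=5, F_6=8, F_7=13, F_8=21, F_9=34, ...
F_53 = 53316291173.

53316291173


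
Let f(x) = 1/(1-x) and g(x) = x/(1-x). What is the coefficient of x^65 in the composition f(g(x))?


First simplify the composition: f(g(x)) = 1/(1 - x/(1-x)) = (1-x)/((1-x) - x) = (1-x)/(1-2x).
Now extract the coefficient. Write (1-x)/(1-2x) = 1/(1-2x) - x/(1-2x).
The coefficient of x^n in 1/(1-2x) is 2^n, and in x/(1-2x) is 2^(n-1) (for n >= 1).
So the coefficient of x^65 is 2^65 - 2^64 = 36893488147419103232 - 18446744073709551616 = 18446744073709551616.

18446744073709551616


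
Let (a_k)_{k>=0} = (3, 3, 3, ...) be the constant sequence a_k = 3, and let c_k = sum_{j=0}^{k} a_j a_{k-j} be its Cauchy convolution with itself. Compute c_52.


Since a_j = 3 for all j >= 0, the convolution sum becomes
c_k = sum_{j=0}^{k} 3 * 3 = 9 * (k + 1).
Equivalently, the generating function of (a_k) is 3/(1 - x) and its square is 9/(1 - x)^2 = sum_{k>=0} 9(k + 1) x^k.
For k = 52: 9 * 53 = 477.

477


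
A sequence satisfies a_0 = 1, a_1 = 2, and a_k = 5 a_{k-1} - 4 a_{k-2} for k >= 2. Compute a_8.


The characteristic equation is t^2 - 5 t + 4 = 0, with roots r_1 = 4 and r_2 = 1 (so c_1 = r_1 + r_2, c_2 = -r_1 r_2 as required).
One can use the closed form a_n = A r_1^n + B r_2^n, but direct iteration is more reliable:
a_0 = 1, a_1 = 2, a_2 = 6, a_3 = 22, a_4 = 86, a_5 = 342, a_6 = 1366, a_7 = 5462, a_8 = 21846.
So a_8 = 21846.

21846


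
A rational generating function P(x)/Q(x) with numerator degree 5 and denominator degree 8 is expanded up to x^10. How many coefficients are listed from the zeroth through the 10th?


Expanding up to x^10 gives the coefficients for x^0, x^1, ..., x^10.
That is 10 + 1 = 11 coefficients in total.

11


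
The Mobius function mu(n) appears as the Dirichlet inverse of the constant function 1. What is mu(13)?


13 = 13 (all distinct primes).
mu(13) = (-1)^1 = -1

-1


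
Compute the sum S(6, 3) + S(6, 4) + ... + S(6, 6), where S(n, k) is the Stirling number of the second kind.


By definition, S(n, k) counts partitions of an n-set into exactly k nonempty blocks.
Computing row n = 6 for k = 3..6:
S(6, k): 90, 65, 15, 1
Sum = 171.

171


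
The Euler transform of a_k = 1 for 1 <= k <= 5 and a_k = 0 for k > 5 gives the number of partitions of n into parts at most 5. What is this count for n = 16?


Partitions of 16 into parts at most 5:
Using generating function (1-x)^(-1)(1-x^2)^(-1)...(1-x^5)^(-1),
the coefficient of x^16 = 101

101


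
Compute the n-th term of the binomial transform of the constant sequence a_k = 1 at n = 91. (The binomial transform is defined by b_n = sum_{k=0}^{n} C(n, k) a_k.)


With a_k = 1 for all k, b_n = sum_{k=0}^{n} C(n, k) = 2^n by the binomial theorem.
For n = 91: 2^91 = 2475880078570760549798248448.

2475880078570760549798248448


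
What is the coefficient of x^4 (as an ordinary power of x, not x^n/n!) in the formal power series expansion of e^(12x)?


The exponential series is e^y = sum_{k>=0} y^k / k!. Substituting y = 12x gives
e^(12x) = sum_{k>=0} 12^k x^k / k!.
So the coefficient of x^n is a^n/n! with a = 12, n = 4:
12^4 / 4! = 20736/24 = 864

864


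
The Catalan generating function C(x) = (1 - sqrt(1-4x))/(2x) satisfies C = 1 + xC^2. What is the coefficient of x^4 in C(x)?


Substituting x -> x scales the n-th coefficient by 1, so [x^4] C(x) = C_4.
C_4 = C(2*4, 4)/(5) = 70/5 = 14.
= 14.

14


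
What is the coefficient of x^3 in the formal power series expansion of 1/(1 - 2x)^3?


The general identity 1/(1 - c x)^r = sum_{k>=0} c^k C(k + r - 1, r - 1) x^k follows by substituting y = c x into 1/(1 - y)^r = sum_{k>=0} C(k + r - 1, r - 1) y^k.
For c = 2, r = 3, k = 3:
2^3 * C(5, 2) = 8 * 10 = 80.

80


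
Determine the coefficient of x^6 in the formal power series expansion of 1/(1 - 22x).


The geometric series identity gives 1/(1 - c x) = sum_{k>=0} c^k x^k, so the coefficient of x^k is c^k.
Here c = 22 and k = 6.
Computing: 22^6 = 113379904

113379904


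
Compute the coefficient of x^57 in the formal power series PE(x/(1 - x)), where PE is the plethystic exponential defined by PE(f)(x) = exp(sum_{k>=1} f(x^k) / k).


For f(x) = x/(1 - x) we have
sum_{k>=1} f(x^k) / k = sum_{k>=1} (1/k) * x^k / (1 - x^k) = sum_{k, m >= 1} x^(k m) / k,
which after exponentiating simplifies to
PE(x/(1 - x)) = prod_{k>=1} 1 / (1 - x^k).
This is the generating function for the partition function p(n), so the coefficient of x^57 is p(57).
Computing p(57) by dynamic programming over parts 1, 2, ..., 57: p(57) = 614154.

614154


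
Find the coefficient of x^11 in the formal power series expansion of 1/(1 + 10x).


Write 1/(1 + c x) = 1/(1 - (-c) x) and apply the geometric-series identity
1/(1 - y) = sum_{k>=0} y^k to get 1/(1 + c x) = sum_{k>=0} (-c)^k x^k.
So the coefficient of x^k is (-c)^k = (-1)^k * c^k.
Here c = 10 and k = 11:
(-10)^11 = -1 * 100000000000 = -100000000000

-100000000000


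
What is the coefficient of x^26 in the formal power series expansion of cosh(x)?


The Maclaurin series is cosh(t) = sum_{m>=0} t^(2m) / (2m)!, so substituting t = x, only even powers of x are nonzero, with coefficient of x^(2m) equal to 1 / (2m)!.
For x^26 the coefficient is 1/26! = 1/403291461126605635584000000 = 1/403291461126605635584000000.

1/403291461126605635584000000


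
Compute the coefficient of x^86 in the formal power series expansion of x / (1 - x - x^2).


Let f(x) = sum_{k>=0} a_k x^k. Multiplying f(x) * (1 - x - x^2) = x and matching coefficients gives a_0 = 0, a_1 = 1, and a_k = a_{k-1} + a_{k-2} for k >= 2. These are the Fibonacci numbers F_k.
Iterating from F_0 = 0, F_1 = 1:
F_0=0, F_1=1, F_2=1, F_3=2, F_4=3, F_5=5, F_6=8, F_7=13, F_8=21, F_9=34, ...
F_86 = 420196140727489673.

420196140727489673


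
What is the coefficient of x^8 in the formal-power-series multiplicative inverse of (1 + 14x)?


The inverse is 1/(1 + 14x). Apply the geometric identity 1/(1 - y) = sum_{k>=0} y^k with y = -14x:
1/(1 + 14x) = sum_{k>=0} (-14)^k x^k.
So the coefficient of x^8 is (-14)^8 = 1475789056.

1475789056


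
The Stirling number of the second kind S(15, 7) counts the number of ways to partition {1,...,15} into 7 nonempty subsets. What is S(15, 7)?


Using the explicit formula S(n,k) = (1/k!) sum_{j=0}^{k} (-1)^(k-j) C(k,j) j^n:
S(15, 7) = 408741333
Equivalently, S(n,k) is n! times the coefficient of x^n in the EGF (e^x - 1)^k / k!.

408741333


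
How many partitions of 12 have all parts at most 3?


Using the generating function (1-x)^(-1)(1-x^2)^(-1)(1-x^3)^(-1),
the coefficient of x^12 counts these restricted partitions.
Result = 19

19


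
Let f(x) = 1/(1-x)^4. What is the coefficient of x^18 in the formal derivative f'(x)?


Differentiate: d/dx [ 1/(1-x)^r ] = r / (1-x)^(r+1).
Here r = 4, so f'(x) = 4 / (1-x)^5.
The expansion of 1/(1-x)^(r+1) has coefficient of x^n equal to C(n+r, r).
So the coefficient of x^18 in f'(x) is
4 * C(22, 4) = 4 * 7315 = 29260

29260


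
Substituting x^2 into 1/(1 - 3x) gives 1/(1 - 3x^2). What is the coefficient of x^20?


The coefficient of x^(2m) in 1/(1 - 3x^2) is 3^m.
With n = 20 = 2*10, the coefficient is 3^10 = 59049.

59049


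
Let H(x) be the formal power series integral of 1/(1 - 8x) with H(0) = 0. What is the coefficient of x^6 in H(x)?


1/(1 - 8x) = sum_{k>=0} 8^k x^k. Integrating termwise with H(0) = 0:
H(x) = sum_{k>=0} 8^k x^(k+1) / (k+1) = sum_{m>=1} 8^(m-1) x^m / m.
For m = 6: 8^5/6 = 32768/6 = 16384/3.

16384/3


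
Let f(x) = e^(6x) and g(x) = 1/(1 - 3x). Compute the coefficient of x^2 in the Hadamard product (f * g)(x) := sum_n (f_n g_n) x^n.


Expanding: f_k = 6^k/k! (from e^(6x)) and g_k = 3^k (from 1/(1 - 3x)). So the Hadamard coefficient (f * g)_k = 6^k 3^k / k! = (18)^k / k!.
For k = 2: 18^2/2! = 324/2 = 162.

162


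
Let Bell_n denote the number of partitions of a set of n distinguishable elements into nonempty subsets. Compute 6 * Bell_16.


Bell_16 can be computed from the Bell triangle or from Dobinski's identity Bell_n = (1/e) * sum_{k>=0} k^n / k!.
Computing Bell_16 = 10480142147.
Then 6 * 10480142147 = 62880852882.

62880852882


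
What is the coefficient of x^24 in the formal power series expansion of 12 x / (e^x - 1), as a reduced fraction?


The exponential generating function for Bernoulli numbers is
x / (e^x - 1) = sum_{k>=0} B_k x^k / k!.
So the coefficient of x^24 in 12 x / (e^x - 1) is 12 B_24 / 24!.
Computing: B_24 = -236364091/2730, 24! = 620448401733239439360000, giving
12 * -236364091/2730 / 620448401733239439360000 = -236364091/141152011394311972454400000.

-236364091/141152011394311972454400000


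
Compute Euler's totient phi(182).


phi(n) counts integers in [1, n] coprime to n. Using the multiplicative formula phi(n) = n * prod_{p | n} (1 - 1/p):
182 = 2 * 7 * 13, so
phi(182) = 182 * (1 - 1/2) * (1 - 1/7) * (1 - 1/13) = 72.

72


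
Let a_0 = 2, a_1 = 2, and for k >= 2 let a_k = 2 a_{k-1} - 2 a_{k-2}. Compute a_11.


Iterating the recurrence forward:
a_0 = 2
a_1 = 2
a_2 = 2*2 - 2*2 = 0
a_3 = 2*0 - 2*2 = -4
a_4 = 2*-4 - 2*0 = -8
a_5 = 2*-8 - 2*-4 = -8
a_6 = 2*-8 - 2*-8 = 0
a_7 = 2*0 - 2*-8 = 16
a_8 = 2*16 - 2*0 = 32
a_9 = 2*32 - 2*16 = 32
a_10 = 2*32 - 2*32 = 0
a_11 = 2*0 - 2*32 = -64
So a_11 = -64.

-64


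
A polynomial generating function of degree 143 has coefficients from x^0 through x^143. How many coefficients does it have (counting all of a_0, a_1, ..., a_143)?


A polynomial of degree 143 takes the form a_0 + a_1 x + ... + a_143 x^143.
The number of coefficients is 143 + 1 = 144.

144


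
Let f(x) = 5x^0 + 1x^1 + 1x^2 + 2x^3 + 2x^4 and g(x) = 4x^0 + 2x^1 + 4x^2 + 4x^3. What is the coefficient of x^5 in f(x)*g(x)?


Cauchy product at x^5:
1*4 + 2*4 + 2*2
= 16

16


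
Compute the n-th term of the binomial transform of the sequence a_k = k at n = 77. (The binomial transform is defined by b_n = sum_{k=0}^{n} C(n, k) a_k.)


With a_k = k, b_n = sum_{k=0}^{n} C(n, k) k. Using k * C(n, k) = n * C(n-1, k-1) gives b_n = n * sum_{k>=1} C(n-1, k-1) = n * 2^(n-1).
For n = 77: 77 * 2^76 = 77 * 75557863725914323419136 = 5817955506895402903273472.

5817955506895402903273472


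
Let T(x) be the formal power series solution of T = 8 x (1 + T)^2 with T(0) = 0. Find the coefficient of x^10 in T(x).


Apply the Lagrange inversion formula: if T = 8 x * phi(T) with phi(t) = (1 + t)^2, then [x^n] T = 8^n * (1/n) [t^(n-1)] phi(t)^n = 8^n * (1/n) [t^(n-1)] (1 + t)^(2n) = 8^n * (1/n) C(2n, n-1).
Using the identity C(2n, n-1) = C(2n, n) * n / (n+1), the unscaled factor equals C(2n, n) / (n+1) = C_n, the n-th Catalan number.
For n = 10: C_10 = C(20, 10) / 11 = 184756/11 = 16796.
With the 8^10 = 1073741824 factor, the coefficient is 1073741824 * 16796 = 18034567675904.

18034567675904


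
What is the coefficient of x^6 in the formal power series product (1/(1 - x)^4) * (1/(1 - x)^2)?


Combine the factors: (1/(1 - x)^4) * (1/(1 - x)^2) = 1/(1 - x)^6.
Then use 1/(1 - x)^r = sum_{k>=0} C(k + r - 1, r - 1) x^k with r = 6 and k = 6:
C(11, 5) = 462.

462


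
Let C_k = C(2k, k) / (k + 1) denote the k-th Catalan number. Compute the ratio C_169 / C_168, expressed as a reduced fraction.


Using C_k = (2k)! / (k! (k+1)!), the ratio C_{k+1}/C_k simplifies to
C_{k+1}/C_k = [(2k+2)! / ((k+1)! (k+2)!)] * [k! (k+1)! / (2k)!]
 = (2k+2)(2k+1) / ((k+1)(k+2)) = 2(2k+1) / (k+2).
For k = 168: 2(2*168 + 1) / (168 + 2) = 674/170 = 337/85.

337/85


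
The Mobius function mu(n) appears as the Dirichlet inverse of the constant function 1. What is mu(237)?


237 = 3 * 79 (all distinct primes).
mu(237) = (-1)^2 = 1

1


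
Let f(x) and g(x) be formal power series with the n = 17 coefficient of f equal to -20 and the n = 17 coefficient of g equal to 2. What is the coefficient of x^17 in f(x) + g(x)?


Addition of formal power series is termwise.
The coefficient of x^17 in f + g = -20 + 2
= -18

-18


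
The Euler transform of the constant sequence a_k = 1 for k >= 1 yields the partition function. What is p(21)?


The Euler transform converts the sequence a_k = 1 into the number of integer partitions.
Using the recurrence or dynamic programming:
p(21) = 792

792


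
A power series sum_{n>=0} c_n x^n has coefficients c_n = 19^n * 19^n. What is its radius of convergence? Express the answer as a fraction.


By the root test (Cauchy-Hadamard), the radius is R = 1 / limsup_n |c_n|^(1/n).
Here |c_n|^(1/n) = (19^n * 19^n)^(1/n) = 19 * 19 = 361 for all n.
So R = 1/361 = 1/361.

1/361


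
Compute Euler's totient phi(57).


phi(n) counts integers in [1, n] coprime to n. Using the multiplicative formula phi(n) = n * prod_{p | n} (1 - 1/p):
57 = 3 * 19, so
phi(57) = 57 * (1 - 1/3) * (1 - 1/19) = 36.

36


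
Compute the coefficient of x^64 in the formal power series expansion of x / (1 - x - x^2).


Let f(x) = sum_{k>=0} a_k x^k. Multiplying f(x) * (1 - x - x^2) = x and matching coefficients gives a_0 = 0, a_1 = 1, and a_k = a_{k-1} + a_{k-2} for k >= 2. These are the Fibonacci numbers F_k.
Iterating from F_0 = 0, F_1 = 1:
F_0=0, F_1=1, F_2=1, F_3=2, F_4=3, F_5=5, F_6=8, F_7=13, F_8=21, F_9=34, ...
F_64 = 10610209857723.

10610209857723


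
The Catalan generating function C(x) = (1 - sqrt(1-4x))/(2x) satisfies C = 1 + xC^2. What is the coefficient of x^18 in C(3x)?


Substituting x -> 3x scales the n-th coefficient by 3^n, so [x^18] C(3x) = 3^18 * C_18.
C_18 = C(2*18, 18)/(19) = 9075135300/19 = 477638700.
So 3^18 * 477638700 = 387420489 * 477638700 = 185047018719324300.

185047018719324300


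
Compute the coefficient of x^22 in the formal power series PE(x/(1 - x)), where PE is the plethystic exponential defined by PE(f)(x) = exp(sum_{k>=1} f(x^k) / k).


For f(x) = x/(1 - x) we have
sum_{k>=1} f(x^k) / k = sum_{k>=1} (1/k) * x^k / (1 - x^k) = sum_{k, m >= 1} x^(k m) / k,
which after exponentiating simplifies to
PE(x/(1 - x)) = prod_{k>=1} 1 / (1 - x^k).
This is the generating function for the partition function p(n), so the coefficient of x^22 is p(22).
Computing p(22) by dynamic programming over parts 1, 2, ..., 22: p(22) = 1002.

1002


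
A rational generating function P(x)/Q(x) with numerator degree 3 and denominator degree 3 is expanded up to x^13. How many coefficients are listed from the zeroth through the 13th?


Expanding up to x^13 gives the coefficients for x^0, x^1, ..., x^13.
That is 13 + 1 = 14 coefficients in total.

14


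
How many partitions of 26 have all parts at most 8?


Using the generating function (1-x)^(-1)(1-x^2)^(-1)...(1-x^8)^(-1),
the coefficient of x^26 counts these restricted partitions.
Result = 1297

1297


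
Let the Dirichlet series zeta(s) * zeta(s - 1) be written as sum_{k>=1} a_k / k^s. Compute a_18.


Convolution gives a_k = sum_{d | k} d * 1 = sum_{d | k} d = sigma(k), the sum of positive divisors of k.
For k = 18, the divisors are 1, 2, 3, 6, 9, 18, so
sigma(18) = 1 + 2 + 3 + 6 + 9 + 18 = 39.

39


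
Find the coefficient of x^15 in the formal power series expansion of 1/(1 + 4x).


Write 1/(1 + c x) = 1/(1 - (-c) x) and apply the geometric-series identity
1/(1 - y) = sum_{k>=0} y^k to get 1/(1 + c x) = sum_{k>=0} (-c)^k x^k.
So the coefficient of x^k is (-c)^k = (-1)^k * c^k.
Here c = 4 and k = 15:
(-4)^15 = -1 * 1073741824 = -1073741824

-1073741824


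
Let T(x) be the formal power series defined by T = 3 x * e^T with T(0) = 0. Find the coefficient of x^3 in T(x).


Apply the Lagrange inversion formula: if T = 3 x * phi(T) with phi(t) = e^t, then
[x^n] T = 3^n * (1/n) [t^(n-1)] phi(t)^n = 3^n * (1/n) [t^(n-1)] e^(n t) = 3^n * (1/n) * n^(n-1) / (n-1)! = 3^n * n^(n-1) / n!.
When c = 1 this is the Cayley count of rooted labeled trees on n vertices, divided by n!.
For n = 3: 3^3 * 3^2 / 3! = 27 * 9/6 = 81/2.

81/2


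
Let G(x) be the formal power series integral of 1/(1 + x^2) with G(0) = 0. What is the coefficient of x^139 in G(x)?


1/(1 + x^2) = sum_{j>=0} (-1)^j x^(2j). Integrating termwise with G(0) = 0:
G(x) = sum_{j>=0} (-1)^j x^(2j+1) / (2j+1) = arctan(x).
Only odd powers are nonzero. For x^139 write 139 = 2*69 + 1, giving
(-1)^69 / 139 = -1/139 = -1/139.

-1/139


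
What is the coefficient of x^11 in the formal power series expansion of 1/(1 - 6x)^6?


The general identity 1/(1 - c x)^r = sum_{k>=0} c^k C(k + r - 1, r - 1) x^k follows by substituting y = c x into 1/(1 - y)^r = sum_{k>=0} C(k + r - 1, r - 1) y^k.
For c = 6, r = 6, k = 11:
6^11 * C(16, 5) = 362797056 * 4368 = 1584697540608.

1584697540608


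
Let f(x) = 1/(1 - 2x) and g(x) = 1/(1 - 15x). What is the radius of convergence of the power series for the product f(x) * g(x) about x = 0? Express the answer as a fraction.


The radius of 1/(1 - 2x) is 1/2 (nearest singularity at x = 1/2), and the radius of 1/(1 - 15x) is 1/15.
The product f(x)*g(x) = 1/((1 - 2x)(1 - 15x)) has singularities at both 1/2 and 1/15, so its radius of convergence is the distance to the nearest one:
min(1/2, 1/15) = 1/15.

1/15


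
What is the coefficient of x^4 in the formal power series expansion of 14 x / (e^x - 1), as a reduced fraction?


The exponential generating function for Bernoulli numbers is
x / (e^x - 1) = sum_{k>=0} B_k x^k / k!.
So the coefficient of x^4 in 14 x / (e^x - 1) is 14 B_4 / 4!.
Computing: B_4 = -1/30, 4! = 24, giving
14 * -1/30 / 24 = -7/360.

-7/360


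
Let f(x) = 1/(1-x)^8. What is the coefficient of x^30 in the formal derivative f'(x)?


Differentiate: d/dx [ 1/(1-x)^r ] = r / (1-x)^(r+1).
Here r = 8, so f'(x) = 8 / (1-x)^9.
The expansion of 1/(1-x)^(r+1) has coefficient of x^n equal to C(n+r, r).
So the coefficient of x^30 in f'(x) is
8 * C(38, 8) = 8 * 48903492 = 391227936

391227936


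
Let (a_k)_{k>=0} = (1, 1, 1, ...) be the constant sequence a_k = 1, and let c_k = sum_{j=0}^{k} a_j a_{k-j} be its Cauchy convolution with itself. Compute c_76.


Since a_j = 1 for all j >= 0, the convolution sum becomes
c_k = sum_{j=0}^{k} 1 * 1 = 1 * (k + 1).
Equivalently, the generating function of (a_k) is 1/(1 - x) and its square is 1/(1 - x)^2 = sum_{k>=0} 1(k + 1) x^k.
For k = 76: 1 * 77 = 77.

77


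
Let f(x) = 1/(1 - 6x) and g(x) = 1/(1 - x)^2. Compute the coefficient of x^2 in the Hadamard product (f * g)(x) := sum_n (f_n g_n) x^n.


f has coefficients f_k = 6^k. For g = 1/(1 - x)^2 the coefficient is g_k = C(k + 1, 1) = k + 1. The Hadamard coefficient is (f * g)_k = 6^k * (k + 1).
For k = 2: 6^2 * 3 = 36 * 3 = 108.

108


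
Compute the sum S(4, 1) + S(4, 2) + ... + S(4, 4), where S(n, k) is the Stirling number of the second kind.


By definition, S(n, k) counts partitions of an n-set into exactly k nonempty blocks.
Computing row n = 4 for k = 1..4:
S(4, k): 1, 7, 6, 1
Sum = 15. (This equals Bell_4 since the sum runs over all k.)

15


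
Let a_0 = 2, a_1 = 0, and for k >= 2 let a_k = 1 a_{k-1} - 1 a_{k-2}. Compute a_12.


Iterating the recurrence forward:
a_0 = 2
a_1 = 0
a_2 = 1*0 - 1*2 = -2
a_3 = 1*-2 - 1*0 = -2
a_4 = 1*-2 - 1*-2 = 0
a_5 = 1*0 - 1*-2 = 2
a_6 = 1*2 - 1*0 = 2
a_7 = 1*2 - 1*2 = 0
a_8 = 1*0 - 1*2 = -2
a_9 = 1*-2 - 1*0 = -2
a_10 = 1*-2 - 1*-2 = 0
a_11 = 1*0 - 1*-2 = 2
a_12 = 1*2 - 1*0 = 2
So a_12 = 2.

2


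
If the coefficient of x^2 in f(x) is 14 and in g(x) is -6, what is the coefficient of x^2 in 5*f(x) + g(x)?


Scalar multiplication scales coefficients: 5 * 14 = 70.
Then add the g coefficient: 70 + -6
= 64

64


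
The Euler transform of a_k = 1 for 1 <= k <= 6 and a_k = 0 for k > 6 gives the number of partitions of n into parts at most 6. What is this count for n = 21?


Partitions of 21 into parts at most 6:
Using generating function (1-x)^(-1)(1-x^2)^(-1)...(1-x^6)^(-1),
the coefficient of x^21 = 331

331


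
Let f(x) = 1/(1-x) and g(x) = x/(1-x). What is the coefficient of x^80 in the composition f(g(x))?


First simplify the composition: f(g(x)) = 1/(1 - x/(1-x)) = (1-x)/((1-x) - x) = (1-x)/(1-2x).
Now extract the coefficient. Write (1-x)/(1-2x) = 1/(1-2x) - x/(1-2x).
The coefficient of x^n in 1/(1-2x) is 2^n, and in x/(1-2x) is 2^(n-1) (for n >= 1).
So the coefficient of x^80 is 2^80 - 2^79 = 1208925819614629174706176 - 604462909807314587353088 = 604462909807314587353088.

604462909807314587353088


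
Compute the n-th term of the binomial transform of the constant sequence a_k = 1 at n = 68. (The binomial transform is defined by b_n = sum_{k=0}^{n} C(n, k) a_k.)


With a_k = 1 for all k, b_n = sum_{k=0}^{n} C(n, k) = 2^n by the binomial theorem.
For n = 68: 2^68 = 295147905179352825856.

295147905179352825856


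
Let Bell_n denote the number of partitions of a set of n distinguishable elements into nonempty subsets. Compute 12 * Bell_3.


Bell_3 can be computed from the Bell triangle or from Dobinski's identity Bell_n = (1/e) * sum_{k>=0} k^n / k!.
Computing Bell_3 = 5.
Then 12 * 5 = 60.

60


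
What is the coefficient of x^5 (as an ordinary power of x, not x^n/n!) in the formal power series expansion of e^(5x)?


The exponential series is e^y = sum_{k>=0} y^k / k!. Substituting y = 5x gives
e^(5x) = sum_{k>=0} 5^k x^k / k!.
So the coefficient of x^n is a^n/n! with a = 5, n = 5:
5^5 / 5! = 3125/120 = 625/24

625/24


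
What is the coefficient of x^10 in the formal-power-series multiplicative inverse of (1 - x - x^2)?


Let the inverse be f(x) = sum_{k>=0} a_k x^k. From f(x) * (1 - x - x^2) = 1 and matching coefficients:
 x^0: a_0 = 1.
 x^1: a_1 - a_0 = 0, so a_1 = 1.
 x^k (k >= 2): a_k - a_{k-1} - a_{k-2} = 0, i.e. a_k = a_{k-1} + a_{k-2}.
This is the Fibonacci-type recurrence shifted so that a_0 = a_1 = 1.
Iterating: a_0=1, a_1=1, a_2=2, a_3=3, a_4=5, a_5=8, a_6=13, a_7=21, a_8=34, a_9=55, ...
a_10 = 89.

89


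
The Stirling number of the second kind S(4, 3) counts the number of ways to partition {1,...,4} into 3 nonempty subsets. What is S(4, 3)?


Using the explicit formula S(n,k) = (1/k!) sum_{j=0}^{k} (-1)^(k-j) C(k,j) j^n:
S(4, 3) = 6
Equivalently, S(n,k) is n! times the coefficient of x^n in the EGF (e^x - 1)^k / k!.

6


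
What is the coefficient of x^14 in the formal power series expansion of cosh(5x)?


The Maclaurin series is cosh(t) = sum_{m>=0} t^(2m) / (2m)!, so substituting t = 5x, only even powers of x are nonzero, with coefficient of x^(2m) equal to 5^(2m) / (2m)!.
For x^14 the coefficient is 5^14/14! = 6103515625/87178291200 = 244140625/3487131648.

244140625/3487131648


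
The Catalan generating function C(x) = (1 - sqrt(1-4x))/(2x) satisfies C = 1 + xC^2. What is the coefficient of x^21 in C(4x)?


Substituting x -> 4x scales the n-th coefficient by 4^n, so [x^21] C(4x) = 4^21 * C_21.
C_21 = C(2*21, 21)/(22) = 538257874440/22 = 24466267020.
So 4^21 * 24466267020 = 4398046511104 * 24466267020 = 107603780307049858990080.

107603780307049858990080


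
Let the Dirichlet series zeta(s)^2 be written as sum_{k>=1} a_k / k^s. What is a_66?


The Dirichlet convolution of the constant function 1 with itself gives (1 * 1)(k) = sum_{d | k} 1 = d(k), the number of positive divisors of k.
Since zeta(s) = sum_{k>=1} 1/k^s, we have zeta(s)^2 = sum_{k>=1} d(k)/k^s, so a_k = d(k).
For k = 66: the divisors are 1, 2, 3, 6, 11, 22, 33, 66.
Count = 8.

8


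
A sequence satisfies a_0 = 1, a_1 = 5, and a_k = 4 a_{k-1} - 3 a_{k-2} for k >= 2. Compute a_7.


The characteristic equation is t^2 - 4 t + 3 = 0, with roots r_1 = 3 and r_2 = 1 (so c_1 = r_1 + r_2, c_2 = -r_1 r_2 as required).
One can use the closed form a_n = A r_1^n + B r_2^n, but direct iteration is more reliable:
a_0 = 1, a_1 = 5, a_2 = 17, a_3 = 53, a_4 = 161, a_5 = 485, a_6 = 1457, a_7 = 4373.
So a_7 = 4373.

4373


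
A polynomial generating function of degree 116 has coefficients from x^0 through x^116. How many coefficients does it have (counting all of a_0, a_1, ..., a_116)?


A polynomial of degree 116 takes the form a_0 + a_1 x + ... + a_116 x^116.
The number of coefficients is 116 + 1 = 117.

117


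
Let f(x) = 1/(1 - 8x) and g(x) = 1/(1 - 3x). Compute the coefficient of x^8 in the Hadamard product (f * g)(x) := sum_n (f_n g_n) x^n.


f has coefficients f_k = 8^k and g has coefficients g_k = 3^k, so the Hadamard product has coefficient (f*g)_k = 8^k * 3^k = 24^k.
For k = 8: 24^8 = 110075314176.

110075314176


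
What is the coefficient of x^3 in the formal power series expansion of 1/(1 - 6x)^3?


The general identity 1/(1 - c x)^r = sum_{k>=0} c^k C(k + r - 1, r - 1) x^k follows by substituting y = c x into 1/(1 - y)^r = sum_{k>=0} C(k + r - 1, r - 1) y^k.
For c = 6, r = 3, k = 3:
6^3 * C(5, 2) = 216 * 10 = 2160.

2160


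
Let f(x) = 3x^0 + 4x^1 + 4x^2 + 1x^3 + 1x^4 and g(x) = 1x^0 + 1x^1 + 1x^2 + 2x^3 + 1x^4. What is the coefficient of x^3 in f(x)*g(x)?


Cauchy product at x^3:
3*2 + 4*1 + 4*1 + 1*1
= 15

15


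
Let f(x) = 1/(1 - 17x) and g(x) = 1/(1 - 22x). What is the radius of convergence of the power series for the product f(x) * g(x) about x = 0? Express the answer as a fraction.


The radius of 1/(1 - 17x) is 1/17 (nearest singularity at x = 1/17), and the radius of 1/(1 - 22x) is 1/22.
The product f(x)*g(x) = 1/((1 - 17x)(1 - 22x)) has singularities at both 1/17 and 1/22, so its radius of convergence is the distance to the nearest one:
min(1/17, 1/22) = 1/22.

1/22


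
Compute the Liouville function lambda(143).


The Liouville function is lambda(k) = (-1)^Omega(k), where Omega(k) counts the prime factors of k with multiplicity.
Factoring: 143 = 11 * 13, so Omega(143) = 2.
lambda(143) = (-1)^2 = 1.

1


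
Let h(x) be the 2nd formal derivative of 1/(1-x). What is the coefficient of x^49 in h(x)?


Differentiating 2 times: d^2/dx^2 [1/(1-x)] = 2!/(1-x)^3.
The expansion 1/(1-x)^3 = sum_{k>=0} C(k+2, 2) x^k, so the coefficient of x^n in 2!/(1-x)^3 is 2! * C(n+2, 2).
For n = 49: 2 * C(51, 2) = 2 * 1275 = 2550

2550
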